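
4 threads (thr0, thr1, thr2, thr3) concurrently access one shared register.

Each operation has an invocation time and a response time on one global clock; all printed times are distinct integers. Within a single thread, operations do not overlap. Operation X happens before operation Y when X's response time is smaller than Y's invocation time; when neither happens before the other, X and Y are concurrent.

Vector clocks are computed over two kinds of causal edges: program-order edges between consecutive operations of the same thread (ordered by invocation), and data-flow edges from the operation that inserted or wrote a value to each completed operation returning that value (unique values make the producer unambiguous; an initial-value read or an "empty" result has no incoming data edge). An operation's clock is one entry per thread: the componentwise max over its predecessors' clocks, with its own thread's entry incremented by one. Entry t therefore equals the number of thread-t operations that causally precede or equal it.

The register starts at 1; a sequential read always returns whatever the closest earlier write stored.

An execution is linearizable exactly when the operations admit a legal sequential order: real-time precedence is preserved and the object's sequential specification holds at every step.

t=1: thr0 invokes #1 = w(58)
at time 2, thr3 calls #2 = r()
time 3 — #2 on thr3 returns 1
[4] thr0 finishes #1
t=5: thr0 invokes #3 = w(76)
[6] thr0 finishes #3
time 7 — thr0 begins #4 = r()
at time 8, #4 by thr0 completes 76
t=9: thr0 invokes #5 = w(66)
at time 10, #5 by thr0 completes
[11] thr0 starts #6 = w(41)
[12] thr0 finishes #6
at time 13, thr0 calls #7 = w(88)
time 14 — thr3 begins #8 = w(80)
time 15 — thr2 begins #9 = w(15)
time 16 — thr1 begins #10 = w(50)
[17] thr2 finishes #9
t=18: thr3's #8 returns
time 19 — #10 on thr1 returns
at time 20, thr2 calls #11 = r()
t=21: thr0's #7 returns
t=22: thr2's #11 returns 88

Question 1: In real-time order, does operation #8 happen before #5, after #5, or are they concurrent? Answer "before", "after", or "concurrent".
Answer: after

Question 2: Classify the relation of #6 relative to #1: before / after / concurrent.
Answer: after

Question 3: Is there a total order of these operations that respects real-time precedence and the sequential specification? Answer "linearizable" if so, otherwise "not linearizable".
a witness: #2, #1, #3, #4, #5, #6, #8, #9, #10, #7, #11
after step 1 (#2 r() → 1): value 1
after step 2 (#1 w(58)): value 58
after step 3 (#3 w(76)): value 76
after step 4 (#4 r() → 76): value 76
after step 5 (#5 w(66)): value 66
after step 6 (#6 w(41)): value 41
after step 7 (#8 w(80)): value 80
after step 8 (#9 w(15)): value 15
after step 9 (#10 w(50)): value 50
after step 10 (#7 w(88)): value 88
after step 11 (#11 r() → 88): value 88

linearizable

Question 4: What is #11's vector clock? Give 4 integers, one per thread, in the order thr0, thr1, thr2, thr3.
Answer: (6, 0, 2, 0)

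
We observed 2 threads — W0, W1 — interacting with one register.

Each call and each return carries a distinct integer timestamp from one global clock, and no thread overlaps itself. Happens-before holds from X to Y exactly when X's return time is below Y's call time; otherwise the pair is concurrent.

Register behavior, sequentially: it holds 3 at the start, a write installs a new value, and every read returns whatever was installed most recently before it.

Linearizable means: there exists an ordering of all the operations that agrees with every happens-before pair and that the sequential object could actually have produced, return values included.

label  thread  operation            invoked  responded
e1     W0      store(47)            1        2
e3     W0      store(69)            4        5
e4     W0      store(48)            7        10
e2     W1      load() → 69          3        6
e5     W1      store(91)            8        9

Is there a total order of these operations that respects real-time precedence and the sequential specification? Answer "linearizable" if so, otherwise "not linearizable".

linearizable

witness order: e1, e3, e2, e4, e5
after step 1 (e1 store(47)): value 47
after step 2 (e3 store(69)): value 69
after step 3 (e2 load() → 69): value 69
after step 4 (e4 store(48)): value 48
after step 5 (e5 store(91)): value 91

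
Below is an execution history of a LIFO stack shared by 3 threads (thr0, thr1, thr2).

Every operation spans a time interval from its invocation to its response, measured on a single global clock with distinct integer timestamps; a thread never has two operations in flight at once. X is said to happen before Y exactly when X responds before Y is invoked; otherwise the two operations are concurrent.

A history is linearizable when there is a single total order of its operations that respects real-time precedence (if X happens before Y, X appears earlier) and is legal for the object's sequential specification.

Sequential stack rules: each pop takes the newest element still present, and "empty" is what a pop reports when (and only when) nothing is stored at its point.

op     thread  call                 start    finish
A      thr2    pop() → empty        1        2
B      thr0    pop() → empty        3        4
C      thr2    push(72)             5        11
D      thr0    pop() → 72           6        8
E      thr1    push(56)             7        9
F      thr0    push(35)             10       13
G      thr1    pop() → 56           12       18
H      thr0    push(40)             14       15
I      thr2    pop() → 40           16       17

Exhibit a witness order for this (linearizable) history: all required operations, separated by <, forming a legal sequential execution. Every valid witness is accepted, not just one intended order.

after step 1 (A pop() → empty): stack <>
after step 2 (B pop() → empty): stack <>
after step 3 (C push(72)): stack <72>
after step 4 (D pop() → 72): stack <>
after step 5 (E push(56)): stack <56>
after step 6 (G pop() → 56): stack <>
after step 7 (F push(35)): stack <35>
after step 8 (H push(40)): stack <35,40>
after step 9 (I pop() → 40): stack <35>

A < B < C < D < E < G < F < H < I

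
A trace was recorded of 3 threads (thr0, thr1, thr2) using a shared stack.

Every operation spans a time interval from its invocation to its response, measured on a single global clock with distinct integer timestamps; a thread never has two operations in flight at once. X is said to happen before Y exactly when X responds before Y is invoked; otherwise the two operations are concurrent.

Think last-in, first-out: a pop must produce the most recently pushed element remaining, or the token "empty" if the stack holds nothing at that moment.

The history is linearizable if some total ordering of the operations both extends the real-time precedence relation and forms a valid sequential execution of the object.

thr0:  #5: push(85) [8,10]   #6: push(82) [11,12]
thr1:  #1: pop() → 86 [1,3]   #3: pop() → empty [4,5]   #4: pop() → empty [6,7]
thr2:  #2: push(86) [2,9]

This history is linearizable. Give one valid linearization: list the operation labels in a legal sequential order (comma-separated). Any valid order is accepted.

#2, #1, #3, #4, #5, #6

1. #2 push(86), leaving stack <86>
2. #1 pop() → 86, leaving stack <>
3. #3 pop() → empty, leaving stack <>
4. #4 pop() → empty, leaving stack <>
5. #5 push(85), leaving stack <85>
6. #6 push(82), leaving stack <85,82>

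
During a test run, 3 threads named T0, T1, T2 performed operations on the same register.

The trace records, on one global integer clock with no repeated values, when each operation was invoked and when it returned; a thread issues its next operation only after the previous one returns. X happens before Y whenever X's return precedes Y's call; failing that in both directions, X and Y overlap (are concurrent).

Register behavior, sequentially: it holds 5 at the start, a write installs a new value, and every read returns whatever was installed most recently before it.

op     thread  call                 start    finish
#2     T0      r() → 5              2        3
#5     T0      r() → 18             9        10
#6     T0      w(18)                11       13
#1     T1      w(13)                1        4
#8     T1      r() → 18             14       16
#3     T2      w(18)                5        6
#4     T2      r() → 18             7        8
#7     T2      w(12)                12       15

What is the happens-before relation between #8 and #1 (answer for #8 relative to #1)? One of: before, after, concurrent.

#8 spans [14,16], #1 spans [1,4]
resp(#1)=4 < inv(#8)=14

after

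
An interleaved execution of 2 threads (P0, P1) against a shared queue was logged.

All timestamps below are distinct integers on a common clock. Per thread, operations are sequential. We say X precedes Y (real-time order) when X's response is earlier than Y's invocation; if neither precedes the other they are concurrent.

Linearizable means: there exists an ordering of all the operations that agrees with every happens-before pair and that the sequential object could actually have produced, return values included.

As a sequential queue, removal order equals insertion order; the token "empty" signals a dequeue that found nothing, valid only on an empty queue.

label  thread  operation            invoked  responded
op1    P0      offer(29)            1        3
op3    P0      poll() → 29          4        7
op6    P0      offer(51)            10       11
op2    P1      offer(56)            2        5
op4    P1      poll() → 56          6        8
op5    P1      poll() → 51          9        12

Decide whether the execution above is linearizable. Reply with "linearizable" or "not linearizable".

one valid linearization: op1, op2, op3, op4, op6, op5
after step 1 (op1 offer(29)): queue <29>
after step 2 (op2 offer(56)): queue <29,56>
after step 3 (op3 poll() → 29): queue <56>
after step 4 (op4 poll() → 56): queue <>
after step 5 (op6 offer(51)): queue <51>
after step 6 (op5 poll() → 51): queue <>

linearizable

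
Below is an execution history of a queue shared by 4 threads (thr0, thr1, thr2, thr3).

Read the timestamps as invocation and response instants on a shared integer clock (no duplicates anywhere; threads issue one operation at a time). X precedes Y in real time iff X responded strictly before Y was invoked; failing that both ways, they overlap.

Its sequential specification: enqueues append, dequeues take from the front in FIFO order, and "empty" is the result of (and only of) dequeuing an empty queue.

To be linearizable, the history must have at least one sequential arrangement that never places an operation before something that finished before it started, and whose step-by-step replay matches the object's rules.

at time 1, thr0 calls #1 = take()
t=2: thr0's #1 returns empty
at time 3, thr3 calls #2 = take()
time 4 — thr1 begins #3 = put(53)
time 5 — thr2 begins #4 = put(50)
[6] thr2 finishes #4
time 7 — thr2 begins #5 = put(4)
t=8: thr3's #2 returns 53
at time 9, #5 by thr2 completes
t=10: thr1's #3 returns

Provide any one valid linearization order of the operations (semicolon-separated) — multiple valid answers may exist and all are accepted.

#1; #3; #2; #4; #5

1. #1 take() → empty, leaving queue <>
2. #3 put(53), leaving queue <53>
3. #2 take() → 53, leaving queue <>
4. #4 put(50), leaving queue <50>
5. #5 put(4), leaving queue <50,4>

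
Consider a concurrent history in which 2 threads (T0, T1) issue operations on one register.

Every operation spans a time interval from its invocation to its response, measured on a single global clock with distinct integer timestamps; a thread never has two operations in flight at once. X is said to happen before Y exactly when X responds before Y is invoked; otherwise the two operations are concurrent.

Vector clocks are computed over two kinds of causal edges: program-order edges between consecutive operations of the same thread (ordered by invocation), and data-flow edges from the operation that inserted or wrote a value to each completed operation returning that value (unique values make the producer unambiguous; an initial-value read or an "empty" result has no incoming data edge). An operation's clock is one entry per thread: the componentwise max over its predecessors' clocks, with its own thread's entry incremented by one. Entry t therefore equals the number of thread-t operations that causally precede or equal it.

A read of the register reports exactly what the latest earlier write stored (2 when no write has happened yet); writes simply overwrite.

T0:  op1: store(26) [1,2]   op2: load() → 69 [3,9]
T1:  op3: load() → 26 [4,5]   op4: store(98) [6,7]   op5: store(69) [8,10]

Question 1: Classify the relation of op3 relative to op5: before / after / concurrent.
before

op3 spans [4,5], op5 spans [8,10]
resp(op3)=5 < inv(op5)=8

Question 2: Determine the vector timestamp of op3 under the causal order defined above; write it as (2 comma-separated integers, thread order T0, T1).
(1, 1)

op1 (invocation 1): nothing precedes it; T0's component alone gives (1, 0)
invoked at 4, op3 merges VC(op1)=(1, 0) and bumps T1's slot → (1, 1)
invoked at 6, op4 merges VC(op3)=(1, 1) and bumps T1's slot → (1, 2)
invoked at 8, op5 merges VC(op4)=(1, 2) and bumps T1's slot → (1, 3)
invoked at 3, op2 merges VC(op1)=(1, 0), VC(op5)=(1, 3) and bumps T0's slot → (2, 3)
target: VC(op3) = (1, 1)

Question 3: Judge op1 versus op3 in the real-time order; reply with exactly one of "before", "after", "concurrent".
before

op1 spans [1,2], op3 spans [4,5]
resp(op1)=2 < inv(op3)=4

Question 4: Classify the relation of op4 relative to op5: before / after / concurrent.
before

op4 spans [6,7], op5 spans [8,10]
resp(op4)=7 < inv(op5)=8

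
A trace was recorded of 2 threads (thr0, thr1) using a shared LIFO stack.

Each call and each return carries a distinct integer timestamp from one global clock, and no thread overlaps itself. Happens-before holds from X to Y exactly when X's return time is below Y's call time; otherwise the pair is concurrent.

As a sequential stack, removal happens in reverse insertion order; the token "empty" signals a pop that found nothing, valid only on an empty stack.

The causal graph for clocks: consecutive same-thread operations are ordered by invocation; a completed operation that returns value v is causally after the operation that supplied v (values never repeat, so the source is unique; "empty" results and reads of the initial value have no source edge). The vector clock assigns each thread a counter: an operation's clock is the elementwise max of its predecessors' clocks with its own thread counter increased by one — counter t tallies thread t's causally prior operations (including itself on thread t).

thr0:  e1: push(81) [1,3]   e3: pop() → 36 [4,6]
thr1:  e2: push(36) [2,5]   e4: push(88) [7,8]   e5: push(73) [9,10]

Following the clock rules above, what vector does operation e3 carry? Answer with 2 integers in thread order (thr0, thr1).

(2, 1)

invoked at 2, e2 has no predecessors; its own thr1 bump gives (0, 1)
invoked at 1, e1 has no predecessors; its own thr0 bump gives (1, 0)
merge at e4 (invoked 7): VC(e2)=(0, 1), own-thread bump on thr1 → (0, 2)
merge at e5 (invoked 9): VC(e4)=(0, 2), own-thread bump on thr1 → (0, 3)
merge at e3 (invoked 4): VC(e1)=(1, 0), VC(e2)=(0, 1), own-thread bump on thr0 → (2, 1)
target: VC(e3) = (2, 1)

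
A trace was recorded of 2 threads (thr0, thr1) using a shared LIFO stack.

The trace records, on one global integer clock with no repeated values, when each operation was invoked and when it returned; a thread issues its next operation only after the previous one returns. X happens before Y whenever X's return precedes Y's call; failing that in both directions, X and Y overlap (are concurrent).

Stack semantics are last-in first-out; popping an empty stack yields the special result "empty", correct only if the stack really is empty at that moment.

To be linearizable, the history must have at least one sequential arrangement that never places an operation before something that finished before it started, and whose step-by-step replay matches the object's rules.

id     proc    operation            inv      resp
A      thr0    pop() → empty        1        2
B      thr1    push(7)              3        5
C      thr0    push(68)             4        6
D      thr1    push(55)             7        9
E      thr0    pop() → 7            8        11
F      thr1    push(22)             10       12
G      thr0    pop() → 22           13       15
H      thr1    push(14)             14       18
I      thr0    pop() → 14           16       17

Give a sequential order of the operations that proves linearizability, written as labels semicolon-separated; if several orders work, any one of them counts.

A; C; B; E; D; F; G; H; I

1. A pop() → empty, leaving stack <>
2. C push(68), leaving stack <68>
3. B push(7), leaving stack <68,7>
4. E pop() → 7, leaving stack <68>
5. D push(55), leaving stack <68,55>
6. F push(22), leaving stack <68,55,22>
7. G pop() → 22, leaving stack <68,55>
8. H push(14), leaving stack <68,55,14>
9. I pop() → 14, leaving stack <68,55>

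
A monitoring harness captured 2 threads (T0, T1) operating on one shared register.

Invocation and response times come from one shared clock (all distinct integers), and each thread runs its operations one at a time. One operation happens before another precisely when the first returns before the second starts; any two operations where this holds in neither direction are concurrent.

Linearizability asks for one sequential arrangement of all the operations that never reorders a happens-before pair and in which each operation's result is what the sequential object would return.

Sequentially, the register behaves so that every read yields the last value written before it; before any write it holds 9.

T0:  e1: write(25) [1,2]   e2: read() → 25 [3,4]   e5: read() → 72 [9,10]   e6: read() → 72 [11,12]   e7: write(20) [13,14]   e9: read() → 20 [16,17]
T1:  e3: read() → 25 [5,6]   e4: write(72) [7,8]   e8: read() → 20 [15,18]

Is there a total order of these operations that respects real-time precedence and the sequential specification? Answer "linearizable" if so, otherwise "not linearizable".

a witness: e1, e2, e3, e4, e5, e6, e7, e8, e9
1. e1 write(25), leaving value 25
2. e2 read() → 25, leaving value 25
3. e3 read() → 25, leaving value 25
4. e4 write(72), leaving value 72
5. e5 read() → 72, leaving value 72
6. e6 read() → 72, leaving value 72
7. e7 write(20), leaving value 20
8. e8 read() → 20, leaving value 20
9. e9 read() → 20, leaving value 20

linearizable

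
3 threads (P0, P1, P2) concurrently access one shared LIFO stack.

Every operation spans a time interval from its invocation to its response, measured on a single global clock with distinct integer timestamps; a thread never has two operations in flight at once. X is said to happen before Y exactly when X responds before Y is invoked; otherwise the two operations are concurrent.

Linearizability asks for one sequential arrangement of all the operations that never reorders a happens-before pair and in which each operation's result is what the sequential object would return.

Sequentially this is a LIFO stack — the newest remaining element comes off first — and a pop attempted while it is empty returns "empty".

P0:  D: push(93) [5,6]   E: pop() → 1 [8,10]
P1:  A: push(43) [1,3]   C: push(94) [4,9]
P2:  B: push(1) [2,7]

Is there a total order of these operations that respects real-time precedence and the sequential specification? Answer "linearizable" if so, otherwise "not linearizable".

linearizable

a witness: A, C, D, B, E
1. A push(43), leaving stack <43>
2. C push(94), leaving stack <43,94>
3. D push(93), leaving stack <43,94,93>
4. B push(1), leaving stack <43,94,93,1>
5. E pop() → 1, leaving stack <43,94,93>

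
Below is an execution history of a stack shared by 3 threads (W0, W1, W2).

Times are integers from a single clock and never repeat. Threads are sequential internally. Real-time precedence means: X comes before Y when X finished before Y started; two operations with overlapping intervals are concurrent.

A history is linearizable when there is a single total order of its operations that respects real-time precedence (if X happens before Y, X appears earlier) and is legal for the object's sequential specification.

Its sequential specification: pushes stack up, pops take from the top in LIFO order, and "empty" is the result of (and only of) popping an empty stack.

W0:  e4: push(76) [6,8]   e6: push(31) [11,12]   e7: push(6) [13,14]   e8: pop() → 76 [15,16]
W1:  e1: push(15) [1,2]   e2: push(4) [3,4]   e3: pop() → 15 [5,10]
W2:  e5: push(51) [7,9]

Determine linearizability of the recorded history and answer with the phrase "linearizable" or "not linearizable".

not linearizable

the violation lands at event 10, e3's response at time 10: events 1..9 linearize, events 1..10 do not
the 5 completed operations admit 6 real-time orders; each fails the stack replay
one such order, e1, e2, e3, e4, e5, breaks at step 3 where e3 pop() → 15 is illegal
one such order, e1, e2, e3, e5, e4, breaks at step 3 where e3 pop() → 15 is illegal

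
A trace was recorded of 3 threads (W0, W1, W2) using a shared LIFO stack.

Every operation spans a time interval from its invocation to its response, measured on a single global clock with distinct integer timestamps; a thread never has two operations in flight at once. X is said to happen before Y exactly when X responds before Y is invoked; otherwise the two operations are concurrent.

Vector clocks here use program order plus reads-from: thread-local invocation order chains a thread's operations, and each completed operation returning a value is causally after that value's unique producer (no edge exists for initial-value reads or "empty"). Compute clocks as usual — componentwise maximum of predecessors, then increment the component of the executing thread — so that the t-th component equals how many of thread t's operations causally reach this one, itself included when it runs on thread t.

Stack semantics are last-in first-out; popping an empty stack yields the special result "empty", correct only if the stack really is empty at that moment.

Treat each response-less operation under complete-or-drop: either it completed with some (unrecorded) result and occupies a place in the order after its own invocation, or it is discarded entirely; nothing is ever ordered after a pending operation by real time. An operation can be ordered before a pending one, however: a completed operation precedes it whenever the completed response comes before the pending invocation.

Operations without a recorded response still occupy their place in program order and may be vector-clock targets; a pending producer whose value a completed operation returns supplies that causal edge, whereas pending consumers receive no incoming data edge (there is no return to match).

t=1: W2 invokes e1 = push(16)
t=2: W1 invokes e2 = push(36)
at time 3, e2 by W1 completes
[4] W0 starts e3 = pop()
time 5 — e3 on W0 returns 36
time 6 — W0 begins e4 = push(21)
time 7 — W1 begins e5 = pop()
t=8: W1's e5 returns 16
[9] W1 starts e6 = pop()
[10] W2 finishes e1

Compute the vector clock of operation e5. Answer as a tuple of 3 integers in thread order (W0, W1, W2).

e1, invoked 1, has no incoming edges; only W2's bump applies → (0, 0, 1)
e2, invoked 2, has no incoming edges; only W1's bump applies → (0, 1, 0)
e3, invoked 4, takes VC(e2)=(0, 1, 0) under max, adds 1 for W0 → (1, 1, 0)
e5, invoked 7, takes VC(e1)=(0, 0, 1), VC(e2)=(0, 1, 0) under max, adds 1 for W1 → (0, 2, 1)
e4, invoked 6, takes VC(e3)=(1, 1, 0) under max, adds 1 for W0 → (2, 1, 0)
e6, invoked 9, takes VC(e5)=(0, 2, 1) under max, adds 1 for W1 → (0, 3, 1)
target: VC(e5) = (0, 2, 1)

(0, 2, 1)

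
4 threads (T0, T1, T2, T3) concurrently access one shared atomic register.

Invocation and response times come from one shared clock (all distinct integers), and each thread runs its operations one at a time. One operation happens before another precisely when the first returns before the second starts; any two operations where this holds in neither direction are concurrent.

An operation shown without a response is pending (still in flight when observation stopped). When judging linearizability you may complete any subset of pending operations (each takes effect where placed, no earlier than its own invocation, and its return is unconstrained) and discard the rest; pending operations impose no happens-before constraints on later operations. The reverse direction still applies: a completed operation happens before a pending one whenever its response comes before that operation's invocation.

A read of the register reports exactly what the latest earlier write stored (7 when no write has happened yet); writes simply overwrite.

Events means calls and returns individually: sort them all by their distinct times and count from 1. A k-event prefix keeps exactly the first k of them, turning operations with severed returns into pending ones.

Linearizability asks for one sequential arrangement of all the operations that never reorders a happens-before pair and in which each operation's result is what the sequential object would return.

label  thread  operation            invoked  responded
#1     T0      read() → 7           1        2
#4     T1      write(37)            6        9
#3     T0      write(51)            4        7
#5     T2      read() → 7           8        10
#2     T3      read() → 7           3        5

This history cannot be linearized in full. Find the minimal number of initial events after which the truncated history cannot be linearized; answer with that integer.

one valid order for events 1..9 is #1, #2, #3, #4:
step 1: #1 read() → 7 — value 7
step 2: #2 read() → 7 — value 7
step 3: #3 write(51) — value 51
step 4: #4 write(37) — value 37
event 10 — #5's response, time 10 — after it, nothing linearizes
for example #1, #2, #3, #4, #5 fails at step 5: #5 read() → 7 is not legal there
for example #1, #2, #3, #5, #4 fails at step 4: #5 read() → 7 is not legal there

10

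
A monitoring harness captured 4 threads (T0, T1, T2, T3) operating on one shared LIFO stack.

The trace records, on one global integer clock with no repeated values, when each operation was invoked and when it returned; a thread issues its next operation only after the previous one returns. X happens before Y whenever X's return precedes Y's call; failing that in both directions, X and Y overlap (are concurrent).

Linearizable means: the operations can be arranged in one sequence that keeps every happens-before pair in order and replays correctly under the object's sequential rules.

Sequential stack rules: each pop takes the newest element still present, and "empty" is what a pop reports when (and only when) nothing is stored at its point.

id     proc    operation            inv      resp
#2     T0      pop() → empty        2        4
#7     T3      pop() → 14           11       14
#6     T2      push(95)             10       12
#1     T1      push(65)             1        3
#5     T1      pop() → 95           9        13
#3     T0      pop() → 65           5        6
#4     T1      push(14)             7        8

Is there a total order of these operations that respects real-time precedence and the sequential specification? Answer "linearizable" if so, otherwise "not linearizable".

a witness: #2, #1, #3, #4, #6, #5, #7
1. #2 pop() → empty, leaving stack <>
2. #1 push(65), leaving stack <65>
3. #3 pop() → 65, leaving stack <>
4. #4 push(14), leaving stack <14>
5. #6 push(95), leaving stack <14,95>
6. #5 pop() → 95, leaving stack <14>
7. #7 pop() → 14, leaving stack <>

linearizable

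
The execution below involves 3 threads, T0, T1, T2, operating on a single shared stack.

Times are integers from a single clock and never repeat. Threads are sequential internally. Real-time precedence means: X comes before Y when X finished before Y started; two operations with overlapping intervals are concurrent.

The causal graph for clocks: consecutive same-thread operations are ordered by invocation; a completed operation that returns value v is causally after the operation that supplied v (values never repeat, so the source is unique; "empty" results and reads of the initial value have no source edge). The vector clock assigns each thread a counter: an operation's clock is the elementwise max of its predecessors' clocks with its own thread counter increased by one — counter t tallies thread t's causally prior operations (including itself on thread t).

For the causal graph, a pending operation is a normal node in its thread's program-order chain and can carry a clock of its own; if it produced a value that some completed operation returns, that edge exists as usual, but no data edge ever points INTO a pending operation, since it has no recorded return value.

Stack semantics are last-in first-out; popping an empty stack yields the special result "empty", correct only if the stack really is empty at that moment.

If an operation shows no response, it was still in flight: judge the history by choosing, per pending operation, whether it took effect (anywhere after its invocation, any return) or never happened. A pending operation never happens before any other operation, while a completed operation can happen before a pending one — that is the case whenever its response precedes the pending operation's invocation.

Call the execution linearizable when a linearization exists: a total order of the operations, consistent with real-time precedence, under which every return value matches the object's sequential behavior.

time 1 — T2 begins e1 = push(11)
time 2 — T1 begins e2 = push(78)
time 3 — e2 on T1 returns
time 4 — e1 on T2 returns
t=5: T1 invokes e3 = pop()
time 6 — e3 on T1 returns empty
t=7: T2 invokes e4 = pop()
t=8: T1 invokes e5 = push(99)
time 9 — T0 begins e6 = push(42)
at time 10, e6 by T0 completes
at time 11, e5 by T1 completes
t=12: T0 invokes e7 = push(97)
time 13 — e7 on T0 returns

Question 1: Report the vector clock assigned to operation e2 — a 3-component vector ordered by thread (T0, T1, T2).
Answer: (0, 1, 0)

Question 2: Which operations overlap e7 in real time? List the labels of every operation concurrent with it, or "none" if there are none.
Answer: e4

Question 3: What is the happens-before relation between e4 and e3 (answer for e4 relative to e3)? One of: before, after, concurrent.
Answer: after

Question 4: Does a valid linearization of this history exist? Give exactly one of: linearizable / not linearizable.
the violation lands at event 6, e3's response at time 6: events 1..5 linearize, events 1..6 do not
no legal order exists: 2 real-time-consistent candidates over 3 completed stack operations, all rejected
one such order, e1, e2, e3, breaks at step 3 where e3 pop() → empty is illegal
one such order, e2, e1, e3, breaks at step 3 where e3 pop() → empty is illegal

not linearizable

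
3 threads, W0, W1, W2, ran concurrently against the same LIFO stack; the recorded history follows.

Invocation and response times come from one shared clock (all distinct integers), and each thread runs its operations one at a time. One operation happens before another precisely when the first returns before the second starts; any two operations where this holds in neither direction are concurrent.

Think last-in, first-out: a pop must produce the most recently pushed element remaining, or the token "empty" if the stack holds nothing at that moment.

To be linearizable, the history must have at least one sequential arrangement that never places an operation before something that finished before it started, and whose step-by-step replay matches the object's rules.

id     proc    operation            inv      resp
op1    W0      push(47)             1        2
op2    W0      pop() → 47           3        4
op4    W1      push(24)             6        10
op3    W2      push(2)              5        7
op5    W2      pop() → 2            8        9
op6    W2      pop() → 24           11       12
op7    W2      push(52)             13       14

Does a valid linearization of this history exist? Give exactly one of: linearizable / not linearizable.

witness order: op1, op2, op3, op5, op4, op6, op7
1. op1 push(47), leaving stack <47>
2. op2 pop() → 47, leaving stack <>
3. op3 push(2), leaving stack <2>
4. op5 pop() → 2, leaving stack <>
5. op4 push(24), leaving stack <24>
6. op6 pop() → 24, leaving stack <>
7. op7 push(52), leaving stack <52>

linearizable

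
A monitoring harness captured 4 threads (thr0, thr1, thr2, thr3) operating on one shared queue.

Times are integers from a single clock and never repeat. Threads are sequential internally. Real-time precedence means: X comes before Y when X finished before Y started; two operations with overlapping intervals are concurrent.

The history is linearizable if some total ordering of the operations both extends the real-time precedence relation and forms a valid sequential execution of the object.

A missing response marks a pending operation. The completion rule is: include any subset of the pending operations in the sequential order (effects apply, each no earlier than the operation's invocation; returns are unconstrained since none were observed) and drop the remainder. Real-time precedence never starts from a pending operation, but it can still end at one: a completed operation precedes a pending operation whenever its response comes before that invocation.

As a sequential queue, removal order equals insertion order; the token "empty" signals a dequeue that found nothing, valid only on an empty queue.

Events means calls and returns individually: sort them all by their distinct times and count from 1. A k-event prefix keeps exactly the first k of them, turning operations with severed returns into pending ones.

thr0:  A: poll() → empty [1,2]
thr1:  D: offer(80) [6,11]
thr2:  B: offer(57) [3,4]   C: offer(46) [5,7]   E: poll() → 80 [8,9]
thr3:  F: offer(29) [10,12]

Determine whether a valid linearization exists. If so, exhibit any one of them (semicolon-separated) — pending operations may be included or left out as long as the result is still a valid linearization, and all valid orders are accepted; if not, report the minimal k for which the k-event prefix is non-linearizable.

prefix check: 1..8 passes, 1..9 fails once E's time-9 response joins
exactly one order of the 4 completed ops respects real time; the queue replay fails
no escape via the 1 pending operation (D): every completion choice fails
take A, B, C, E (pending dropped): step 4 already fails, because E poll() → 80 cannot occur there

not linearizable — minimal violating prefix: 9 events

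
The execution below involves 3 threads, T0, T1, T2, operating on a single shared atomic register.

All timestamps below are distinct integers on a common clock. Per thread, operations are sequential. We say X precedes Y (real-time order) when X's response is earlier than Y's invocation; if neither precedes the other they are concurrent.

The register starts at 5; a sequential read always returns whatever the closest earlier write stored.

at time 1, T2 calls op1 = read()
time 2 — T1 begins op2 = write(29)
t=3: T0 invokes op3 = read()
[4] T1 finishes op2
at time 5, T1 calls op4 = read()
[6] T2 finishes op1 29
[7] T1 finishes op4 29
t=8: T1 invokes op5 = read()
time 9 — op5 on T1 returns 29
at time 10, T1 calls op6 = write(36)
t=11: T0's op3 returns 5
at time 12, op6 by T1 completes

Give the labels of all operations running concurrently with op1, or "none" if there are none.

concurrent with op1 ([1,6]): every op whose interval crosses 1..6
op2 [2,4]: concurrent
op3 [3,11]: concurrent
op4 [5,7]: concurrent
op5 [8,9]: after
op6 [10,12]: after

op2, op3, op4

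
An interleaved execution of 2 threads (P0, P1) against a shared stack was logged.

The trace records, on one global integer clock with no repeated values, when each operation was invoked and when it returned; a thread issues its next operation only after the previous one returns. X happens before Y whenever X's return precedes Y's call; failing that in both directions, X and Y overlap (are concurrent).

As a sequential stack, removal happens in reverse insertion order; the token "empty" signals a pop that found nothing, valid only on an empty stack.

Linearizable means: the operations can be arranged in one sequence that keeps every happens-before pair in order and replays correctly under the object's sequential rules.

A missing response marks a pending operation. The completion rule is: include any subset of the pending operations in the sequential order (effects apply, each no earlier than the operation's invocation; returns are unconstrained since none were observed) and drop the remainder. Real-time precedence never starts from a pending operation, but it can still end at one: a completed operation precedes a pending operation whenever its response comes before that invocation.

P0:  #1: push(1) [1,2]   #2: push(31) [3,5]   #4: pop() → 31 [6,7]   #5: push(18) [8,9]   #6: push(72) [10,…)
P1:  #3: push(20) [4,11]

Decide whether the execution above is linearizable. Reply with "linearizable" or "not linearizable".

a witness: #1, #2, #4, #3, #5
step 1: #1 push(1) — stack <1>
step 2: #2 push(31) — stack <1,31>
step 3: #4 pop() → 31 — stack <1>
step 4: #3 push(20) — stack <1,20>
step 5: #5 push(18) — stack <1,20,18>

linearizable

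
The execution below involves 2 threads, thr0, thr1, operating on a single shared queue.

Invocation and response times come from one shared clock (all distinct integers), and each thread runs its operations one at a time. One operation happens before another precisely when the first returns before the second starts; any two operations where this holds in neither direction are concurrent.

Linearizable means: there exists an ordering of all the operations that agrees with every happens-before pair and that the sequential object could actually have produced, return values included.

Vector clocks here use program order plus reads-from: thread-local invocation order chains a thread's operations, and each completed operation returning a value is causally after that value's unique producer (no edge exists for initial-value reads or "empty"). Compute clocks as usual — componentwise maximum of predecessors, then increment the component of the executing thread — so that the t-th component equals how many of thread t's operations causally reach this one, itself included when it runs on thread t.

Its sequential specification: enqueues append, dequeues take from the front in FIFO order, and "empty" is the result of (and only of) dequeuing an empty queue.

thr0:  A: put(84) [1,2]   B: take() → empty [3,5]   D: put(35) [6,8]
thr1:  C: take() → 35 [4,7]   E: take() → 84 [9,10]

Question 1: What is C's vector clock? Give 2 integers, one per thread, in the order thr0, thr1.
(3, 1)

invoked at 1, A has no predecessors; its own thr0 bump gives (1, 0)
VC(B, invoked at 3): max of VC(A)=(1, 0), then +1 on thread thr0 → (2, 0)
VC(D, invoked at 6): max of VC(B)=(2, 0), then +1 on thread thr0 → (3, 0)
VC(C, invoked at 4): max of VC(D)=(3, 0), then +1 on thread thr1 → (3, 1)
VC(E, invoked at 9): max of VC(A)=(1, 0), VC(C)=(3, 1), then +1 on thread thr1 → (3, 2)
target: VC(C) = (3, 1)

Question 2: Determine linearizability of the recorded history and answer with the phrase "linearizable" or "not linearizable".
not linearizable

prefix check: 1..6 passes, 1..7 fails once C's time-7 response joins
checked exhaustively: 2 real-time-consistent orders of 3 completed operations, zero legal queue replays
including or dropping the 1 pending operation (D) in any combination fails
one such order, A, B, C (pending dropped), breaks at step 2 where B take() → empty is illegal
one such order, A, C, B (pending dropped), breaks at step 2 where C take() → 35 is illegal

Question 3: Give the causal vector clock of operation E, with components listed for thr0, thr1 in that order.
(3, 2)

A, invoked 1, has no incoming edges; only thr0's bump applies → (1, 0)
merge at B (invoked 3): VC(A)=(1, 0), own-thread bump on thr0 → (2, 0)
merge at D (invoked 6): VC(B)=(2, 0), own-thread bump on thr0 → (3, 0)
merge at C (invoked 4): VC(D)=(3, 0), own-thread bump on thr1 → (3, 1)
merge at E (invoked 9): VC(A)=(1, 0), VC(C)=(3, 1), own-thread bump on thr1 → (3, 2)
target: VC(E) = (3, 2)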